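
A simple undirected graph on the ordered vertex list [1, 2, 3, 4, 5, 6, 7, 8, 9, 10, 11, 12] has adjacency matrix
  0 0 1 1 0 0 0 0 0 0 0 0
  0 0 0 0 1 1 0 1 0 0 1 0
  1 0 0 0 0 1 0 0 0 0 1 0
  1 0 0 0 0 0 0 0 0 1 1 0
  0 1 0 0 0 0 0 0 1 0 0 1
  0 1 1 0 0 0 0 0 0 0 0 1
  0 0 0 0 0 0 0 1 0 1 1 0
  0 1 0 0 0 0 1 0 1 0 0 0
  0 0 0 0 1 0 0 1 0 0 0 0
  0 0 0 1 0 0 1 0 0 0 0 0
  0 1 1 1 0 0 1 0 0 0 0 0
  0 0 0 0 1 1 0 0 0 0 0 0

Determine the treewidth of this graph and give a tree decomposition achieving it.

Each bag holds 4 vertices, so the decomposition has width 3, which upper-bounds the treewidth. For the lower bound: the 4 vertex sets {5,9,12}, {8}, {2}, {3,6,7,11} are disjoint, each induces a connected subgraph, and every pair is joined by at least one edge of G. Contracting each set to a single vertex therefore yields K_{4} as a minor, and since treewidth is minor-monotone, tw(G) ≥ tw(K_{4}) = 3. Combining the bounds, tw(G) = 3.

Treewidth 3.
One such decomposition:
Bags: B1 = {5, 8, 9, 12}  B2 = {2, 5, 8, 12}  B3 = {2, 6, 8, 12}  B4 = {2, 6, 7, 8}  B5 = {2, 6, 7, 11}  B6 = {3, 6, 7, 11}  B7 = {3, 7, 10, 11}  B8 = {3, 4, 10, 11}  B9 = {1, 3, 4, 10}
Tree: B1–B2, B2–B3, B3–B4, B4–B5, B5–B6, B6–B7, B7–B8, B8–B9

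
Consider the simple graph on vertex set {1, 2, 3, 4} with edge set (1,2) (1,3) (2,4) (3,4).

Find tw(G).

2

A width-2 tree decomposition is:
Bags: B1 = {1, 2, 3}  B2 = {2, 3, 4}
Tree: B1–B2
Every bag has size at most 3, so the width is 3 − 1 = 2 and tw(G) ≤ 2. The edges 2–1–3–4–2 form a cycle, so G is not a tree and its treewidth is at least 2. Combining the bounds, tw(G) = 2.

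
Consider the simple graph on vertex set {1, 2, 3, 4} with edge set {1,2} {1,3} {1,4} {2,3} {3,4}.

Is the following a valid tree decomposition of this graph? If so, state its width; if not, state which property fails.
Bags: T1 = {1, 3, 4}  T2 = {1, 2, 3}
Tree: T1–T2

Every vertex of G appears in some bag (union = {1, 2, 3, 4}); every edge is covered by a bag; and for each vertex v the set of bags containing v is connected in the bag tree. The decomposition is therefore valid. The largest bag has 3 vertices, so the width is 2.

Yes; width 2.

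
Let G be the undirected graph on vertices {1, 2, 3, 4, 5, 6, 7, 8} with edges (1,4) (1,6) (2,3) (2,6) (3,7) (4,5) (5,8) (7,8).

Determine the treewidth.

2

A width-2 tree decomposition is:
Bags: B1 = {1, 4, 5}  B2 = {1, 5, 6}  B3 = {2, 5, 6}  B4 = {2, 3, 5}  B5 = {3, 5, 7}  B6 = {5, 7, 8}
Tree: B1–B2, B2–B3, B3–B4, B4–B5, B5–B6
Each bag holds 3 vertices, so the decomposition has width 2, which upper-bounds the treewidth. Since 5–4–1–6–2–3–7–8–5 is a cycle in G, G is not acyclic. Forests are exactly the graphs of treewidth ≤ 1, so tw(G) ≥ 2. Hence tw(G) = 2 exactly.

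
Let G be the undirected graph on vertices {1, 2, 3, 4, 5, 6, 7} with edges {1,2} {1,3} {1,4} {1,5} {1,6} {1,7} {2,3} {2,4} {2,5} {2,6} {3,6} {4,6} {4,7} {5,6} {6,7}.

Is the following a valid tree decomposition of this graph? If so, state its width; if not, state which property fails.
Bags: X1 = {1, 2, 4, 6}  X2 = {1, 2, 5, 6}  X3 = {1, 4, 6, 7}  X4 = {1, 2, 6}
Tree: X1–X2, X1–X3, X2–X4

No — vertex 3 appears in no bag.

A tree decomposition must satisfy three properties: every vertex lies in some bag; for every edge, both endpoints lie together in some bag; and for every vertex, the bags containing it form a connected subtree. Here vertex 3 appears in no bag, so the decomposition is invalid.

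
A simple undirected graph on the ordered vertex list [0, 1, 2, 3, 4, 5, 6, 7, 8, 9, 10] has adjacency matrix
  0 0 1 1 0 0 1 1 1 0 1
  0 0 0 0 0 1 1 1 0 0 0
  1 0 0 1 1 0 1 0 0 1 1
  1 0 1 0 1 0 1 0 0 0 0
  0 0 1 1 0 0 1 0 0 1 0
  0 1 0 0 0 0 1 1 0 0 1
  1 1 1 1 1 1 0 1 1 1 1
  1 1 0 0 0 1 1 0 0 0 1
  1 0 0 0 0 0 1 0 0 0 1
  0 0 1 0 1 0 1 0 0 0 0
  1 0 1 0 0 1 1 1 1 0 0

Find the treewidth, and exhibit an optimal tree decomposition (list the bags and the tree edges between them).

Every bag has size at most 4, so the width is 4 − 1 = 3 and tw(G) ≤ 3. Conversely, {0, 6, 8, 10} is a clique of size 4, and the vertices of any clique must share a bag in every tree decomposition; so some bag has ≥ 4 vertices and tw(G) ≥ 3. Combining the bounds, tw(G) = 3.

Treewidth 3.
One such decomposition:
Bags: B1 = {0, 2, 6, 10}  B2 = {0, 6, 7, 10}  B3 = {5, 6, 7, 10}  B4 = {0, 2, 3, 6}  B5 = {1, 5, 6, 7}  B6 = {2, 3, 4, 6}  B7 = {2, 4, 6, 9}  B8 = {0, 6, 8, 10}
Tree: B1–B2, B2–B3, B1–B4, B3–B5, B4–B6, B6–B7, B2–B8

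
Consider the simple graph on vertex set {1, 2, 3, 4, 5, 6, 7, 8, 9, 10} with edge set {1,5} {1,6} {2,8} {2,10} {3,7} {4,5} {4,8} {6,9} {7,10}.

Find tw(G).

A width-1 tree decomposition is:
Bags: B1 = {6, 9}  B2 = {1, 6}  B3 = {1, 5}  B4 = {4, 5}  B5 = {4, 8}  B6 = {2, 8}  B7 = {2, 10}  B8 = {7, 10}  B9 = {3, 7}
Tree: B1–B2, B2–B3, B3–B4, B4–B5, B5–B6, B6–B7, B7–B8, B8–B9
The largest bag has 2 vertices, giving width 1; this decomposition certifies tw(G) ≤ 1. G has an edge, so its treewidth is at least 1. Hence tw(G) = 1 exactly.

1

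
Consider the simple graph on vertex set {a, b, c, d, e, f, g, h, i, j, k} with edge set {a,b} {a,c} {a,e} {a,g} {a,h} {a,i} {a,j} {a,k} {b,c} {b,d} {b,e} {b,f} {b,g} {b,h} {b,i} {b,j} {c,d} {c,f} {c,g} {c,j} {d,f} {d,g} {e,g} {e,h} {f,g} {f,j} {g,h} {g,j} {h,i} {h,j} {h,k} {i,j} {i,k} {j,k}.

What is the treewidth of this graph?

A width-4 tree decomposition is:
Bags: B1 = {a, b, c, g, j}  B2 = {a, b, g, h, j}  B3 = {a, b, e, g, h}  B4 = {a, b, h, i, j}  B5 = {b, c, f, g, j}  B6 = {a, h, i, j, k}  B7 = {b, c, d, f, g}
Tree: B1–B2, B2–B3, B2–B4, B1–B5, B4–B6, B5–B7
Each bag holds 5 vertices, so the decomposition has width 4, which upper-bounds the treewidth. Conversely, {a, h, i, j, k} is a clique of size 5, and the vertices of any clique must share a bag in every tree decomposition; so some bag has ≥ 5 vertices and tw(G) ≥ 4. The upper and lower bounds meet at 4, so that is the treewidth.

4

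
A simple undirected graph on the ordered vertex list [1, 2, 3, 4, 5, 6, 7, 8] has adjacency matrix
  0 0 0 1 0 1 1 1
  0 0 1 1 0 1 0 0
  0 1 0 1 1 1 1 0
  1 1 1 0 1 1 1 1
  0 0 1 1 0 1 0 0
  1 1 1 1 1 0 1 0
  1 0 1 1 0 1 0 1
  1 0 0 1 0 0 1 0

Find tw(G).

A width-3 tree decomposition is:
Bags: B1 = {1, 4, 7, 8}  B2 = {1, 4, 6, 7}  B3 = {3, 4, 6, 7}  B4 = {3, 4, 5, 6}  B5 = {2, 3, 4, 6}
Tree: B1–B2, B2–B3, B3–B4, B3–B5
The largest bag has 4 vertices, giving width 3; this decomposition certifies tw(G) ≤ 3. On the other hand G contains the 4-clique {1, 4, 7, 8}. A clique must lie in a single bag of any decomposition, so no decomposition can have width below 3. Combining the bounds, tw(G) = 3.

3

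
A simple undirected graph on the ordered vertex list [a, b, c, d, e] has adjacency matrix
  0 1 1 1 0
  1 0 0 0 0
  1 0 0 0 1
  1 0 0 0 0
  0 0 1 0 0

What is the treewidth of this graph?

A width-1 tree decomposition is:
Bags: B1 = {a, c}  B2 = {c, e}  B3 = {a, d}  B4 = {a, b}
Tree: B1–B2, B1–B3, B1–B4
Every bag has size at most 2, so the width is 2 − 1 = 1 and tw(G) ≤ 1. G has an edge, so its treewidth is at least 1. Hence tw(G) = 1 exactly.

1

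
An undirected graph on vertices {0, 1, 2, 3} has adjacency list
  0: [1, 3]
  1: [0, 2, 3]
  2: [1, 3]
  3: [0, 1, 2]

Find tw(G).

A width-2 tree decomposition is:
Bags: B1 = {0, 1, 3}  B2 = {1, 2, 3}
Tree: B1–B2
Every bag has size at most 3, so the width is 3 − 1 = 2 and tw(G) ≤ 2. On the other hand G contains the 3-clique {0, 1, 3}. A clique must lie in a single bag of any decomposition, so no decomposition can have width below 2. Combining the bounds, tw(G) = 2.

2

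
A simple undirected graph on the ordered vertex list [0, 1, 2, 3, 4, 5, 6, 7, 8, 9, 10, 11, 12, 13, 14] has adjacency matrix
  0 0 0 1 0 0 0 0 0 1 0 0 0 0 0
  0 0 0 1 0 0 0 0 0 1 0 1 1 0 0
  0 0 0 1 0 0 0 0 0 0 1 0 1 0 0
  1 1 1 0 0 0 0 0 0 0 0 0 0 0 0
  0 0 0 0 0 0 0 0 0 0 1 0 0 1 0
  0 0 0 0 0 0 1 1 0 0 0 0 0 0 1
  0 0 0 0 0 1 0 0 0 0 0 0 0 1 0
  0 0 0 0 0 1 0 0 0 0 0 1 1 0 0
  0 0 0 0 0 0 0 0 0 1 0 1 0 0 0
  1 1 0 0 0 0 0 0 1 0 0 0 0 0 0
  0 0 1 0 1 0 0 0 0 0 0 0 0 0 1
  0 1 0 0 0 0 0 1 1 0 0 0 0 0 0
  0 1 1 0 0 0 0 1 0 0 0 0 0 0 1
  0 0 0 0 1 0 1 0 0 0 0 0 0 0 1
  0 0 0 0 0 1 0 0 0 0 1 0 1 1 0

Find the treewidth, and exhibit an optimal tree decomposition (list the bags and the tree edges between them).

Treewidth 3.
One such decomposition:
Bags: B1 = {4, 5, 6, 13}  B2 = {4, 5, 13, 14}  B3 = {4, 5, 10, 14}  B4 = {5, 7, 10, 14}  B5 = {7, 10, 12, 14}  B6 = {2, 7, 10, 12}  B7 = {2, 7, 11, 12}  B8 = {1, 2, 11, 12}  B9 = {1, 2, 3, 11}  B10 = {1, 3, 8, 11}  B11 = {1, 3, 8, 9}  B12 = {0, 3, 8, 9}
Tree: B1–B2, B2–B3, B3–B4, B4–B5, B5–B6, B6–B7, B7–B8, B8–B9, B9–B10, B10–B11, B11–B12

Each bag holds 4 vertices, so the decomposition has width 3, which upper-bounds the treewidth. For the lower bound: the 4 vertex sets {4,6,13}, {5}, {14}, {2,7,10,12} are disjoint, each induces a connected subgraph, and every pair is joined by at least one edge of G. Contracting each set to a single vertex therefore yields K_{4} as a minor, and since treewidth is minor-monotone, tw(G) ≥ tw(K_{4}) = 3. Combining the bounds, tw(G) = 3.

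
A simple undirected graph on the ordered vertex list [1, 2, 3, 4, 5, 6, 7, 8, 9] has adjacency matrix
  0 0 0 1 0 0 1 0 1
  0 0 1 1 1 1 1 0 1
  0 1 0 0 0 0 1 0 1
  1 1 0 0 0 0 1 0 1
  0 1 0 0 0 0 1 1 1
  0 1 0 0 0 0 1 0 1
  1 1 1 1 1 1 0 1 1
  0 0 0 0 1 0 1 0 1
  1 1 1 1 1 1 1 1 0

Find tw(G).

A width-3 tree decomposition is:
Bags: B1 = {2, 6, 7, 9}  B2 = {2, 5, 7, 9}  B3 = {2, 4, 7, 9}  B4 = {5, 7, 8, 9}  B5 = {1, 4, 7, 9}  B6 = {2, 3, 7, 9}
Tree: B1–B2, B2–B3, B2–B4, B3–B5, B1–B6
Each bag holds 4 vertices, so the decomposition has width 3, which upper-bounds the treewidth. Conversely, {5, 7, 8, 9} is a clique of size 4, and the vertices of any clique must share a bag in every tree decomposition; so some bag has ≥ 4 vertices and tw(G) ≥ 3. Hence tw(G) = 3 exactly.

3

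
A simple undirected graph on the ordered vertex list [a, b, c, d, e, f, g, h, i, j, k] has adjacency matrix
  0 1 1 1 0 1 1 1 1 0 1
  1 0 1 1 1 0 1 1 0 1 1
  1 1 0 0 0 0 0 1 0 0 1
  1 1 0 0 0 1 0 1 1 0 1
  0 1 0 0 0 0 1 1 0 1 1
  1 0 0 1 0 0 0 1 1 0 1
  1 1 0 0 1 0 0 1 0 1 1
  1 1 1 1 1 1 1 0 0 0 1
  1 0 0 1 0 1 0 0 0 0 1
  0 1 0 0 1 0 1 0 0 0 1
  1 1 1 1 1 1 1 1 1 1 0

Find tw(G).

4

A width-4 tree decomposition is:
Bags: B1 = {a, b, g, h, k}  B2 = {a, b, d, h, k}  B3 = {b, e, g, h, k}  B4 = {a, d, f, h, k}  B5 = {a, b, c, h, k}  B6 = {b, e, g, j, k}  B7 = {a, d, f, i, k}
Tree: B1–B2, B1–B3, B2–B4, B2–B5, B3–B6, B4–B7
The largest bag has 5 vertices, giving width 4; this decomposition certifies tw(G) ≤ 4. On the other hand G contains the 5-clique {b, e, g, j, k}. A clique must lie in a single bag of any decomposition, so no decomposition can have width below 4. Hence tw(G) = 4 exactly.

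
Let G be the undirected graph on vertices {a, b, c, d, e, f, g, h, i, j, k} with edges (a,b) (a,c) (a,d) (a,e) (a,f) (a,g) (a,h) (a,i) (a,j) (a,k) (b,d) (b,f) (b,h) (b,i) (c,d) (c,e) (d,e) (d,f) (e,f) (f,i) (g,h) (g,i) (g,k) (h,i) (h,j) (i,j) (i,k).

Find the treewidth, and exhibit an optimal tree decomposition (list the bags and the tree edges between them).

Treewidth 3.
One optimal decomposition is:
Bags: B1 = {a, b, d, f}  B2 = {a, d, e, f}  B3 = {a, b, f, i}  B4 = {a, b, h, i}  B5 = {a, c, d, e}  B6 = {a, h, i, j}  B7 = {a, g, h, i}  B8 = {a, g, i, k}
Tree: B1–B2, B1–B3, B3–B4, B2–B5, B4–B6, B6–B7, B7–B8

Every bag has size at most 4, so the width is 4 − 1 = 3 and tw(G) ≤ 3. Conversely, {a, c, d, e} is a clique of size 4, and the vertices of any clique must share a bag in every tree decomposition; so some bag has ≥ 4 vertices and tw(G) ≥ 3. Therefore the treewidth is 3.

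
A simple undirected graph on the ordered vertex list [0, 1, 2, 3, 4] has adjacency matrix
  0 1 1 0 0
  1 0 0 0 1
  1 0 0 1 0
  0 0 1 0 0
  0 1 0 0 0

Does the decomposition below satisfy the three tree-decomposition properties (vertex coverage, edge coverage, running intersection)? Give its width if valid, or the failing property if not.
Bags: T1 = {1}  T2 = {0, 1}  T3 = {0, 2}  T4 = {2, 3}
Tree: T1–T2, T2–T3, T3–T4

No — vertex 4 appears in no bag.

A tree decomposition must satisfy three properties: every vertex lies in some bag; for every edge, both endpoints lie together in some bag; and for every vertex, the bags containing it form a connected subtree. Here vertex 4 appears in no bag, so the decomposition is invalid.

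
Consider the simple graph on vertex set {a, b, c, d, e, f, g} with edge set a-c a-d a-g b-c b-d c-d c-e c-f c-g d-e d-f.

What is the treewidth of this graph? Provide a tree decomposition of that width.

Every bag has size at most 3, so the width is 3 − 1 = 2 and tw(G) ≤ 2. Conversely, {c, d, e} is a clique of size 3, and the vertices of any clique must share a bag in every tree decomposition; so some bag has ≥ 3 vertices and tw(G) ≥ 2. Combining the bounds, tw(G) = 2.

Treewidth 2.
One such decomposition:
Bags: B1 = {a, c, d}  B2 = {b, c, d}  B3 = {c, d, f}  B4 = {c, d, e}  B5 = {a, c, g}
Tree: B1–B2, B1–B3, B2–B4, B1–B5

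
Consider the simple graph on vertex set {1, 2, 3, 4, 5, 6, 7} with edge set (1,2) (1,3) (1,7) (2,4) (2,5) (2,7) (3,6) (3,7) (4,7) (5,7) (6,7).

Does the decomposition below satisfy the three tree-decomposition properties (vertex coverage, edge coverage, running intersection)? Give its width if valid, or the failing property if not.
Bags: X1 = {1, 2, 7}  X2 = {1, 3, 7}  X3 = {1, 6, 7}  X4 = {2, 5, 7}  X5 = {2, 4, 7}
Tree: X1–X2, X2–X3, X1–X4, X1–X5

No — edge (3,6) lies in no bag.

A tree decomposition must satisfy three properties: every vertex lies in some bag; for every edge, both endpoints lie together in some bag; and for every vertex, the bags containing it form a connected subtree. Here edge (3,6) lies in no bag, so the decomposition is invalid.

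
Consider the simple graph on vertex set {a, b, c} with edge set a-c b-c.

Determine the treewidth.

1

A width-1 tree decomposition is:
Bags: B1 = {a, c}  B2 = {b, c}
Tree: B1–B2
Every bag has size at most 2, so the width is 2 − 1 = 1 and tw(G) ≤ 1. G has an edge, so its treewidth is at least 1. Therefore the treewidth is 1.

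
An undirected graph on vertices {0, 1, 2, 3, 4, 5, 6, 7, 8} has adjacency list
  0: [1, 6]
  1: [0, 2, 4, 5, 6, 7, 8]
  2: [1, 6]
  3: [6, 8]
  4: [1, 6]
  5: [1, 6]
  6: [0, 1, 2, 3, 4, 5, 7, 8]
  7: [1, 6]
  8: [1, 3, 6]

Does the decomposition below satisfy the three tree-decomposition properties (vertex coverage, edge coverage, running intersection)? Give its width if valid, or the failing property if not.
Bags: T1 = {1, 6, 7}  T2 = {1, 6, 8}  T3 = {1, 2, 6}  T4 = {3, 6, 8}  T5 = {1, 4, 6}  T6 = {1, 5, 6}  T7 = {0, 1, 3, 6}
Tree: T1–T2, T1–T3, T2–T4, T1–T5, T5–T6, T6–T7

A tree decomposition must satisfy three properties: every vertex lies in some bag; for every edge, both endpoints lie together in some bag; and for every vertex, the bags containing it form a connected subtree. Here bags containing vertex 3 are not connected in the tree, so the decomposition is invalid.

No — bags containing vertex 3 are not connected in the tree.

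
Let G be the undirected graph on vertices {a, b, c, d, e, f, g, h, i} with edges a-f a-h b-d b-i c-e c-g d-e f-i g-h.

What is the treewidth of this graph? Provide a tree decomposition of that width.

Treewidth 2.
One optimal decomposition is:
Bags: B1 = {b, d, e}  B2 = {b, c, e}  B3 = {b, c, g}  B4 = {b, g, h}  B5 = {a, b, h}  B6 = {a, b, f}  B7 = {b, f, i}
Tree: B1–B2, B2–B3, B3–B4, B4–B5, B5–B6, B6–B7

The largest bag has 3 vertices, giving width 2; this decomposition certifies tw(G) ≤ 2. The edges b–d–e–c–g–h–a–f–i–b form a cycle, so G is not a tree and its treewidth is at least 2. Hence tw(G) = 2 exactly.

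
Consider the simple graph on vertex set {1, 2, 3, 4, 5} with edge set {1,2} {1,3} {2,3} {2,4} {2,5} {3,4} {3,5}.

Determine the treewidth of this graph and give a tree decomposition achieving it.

Every bag has size at most 3, so the width is 3 − 1 = 2 and tw(G) ≤ 2. For the lower bound, the 3 vertices {1, 2, 3} are pairwise adjacent, and any tree decomposition puts a clique entirely inside one bag — forcing width ≥ 2. Hence tw(G) = 2 exactly.

Treewidth 2.
One such decomposition:
Bags: B1 = {2, 3, 4}  B2 = {1, 2, 3}  B3 = {2, 3, 5}
Tree: B1–B2, B1–B3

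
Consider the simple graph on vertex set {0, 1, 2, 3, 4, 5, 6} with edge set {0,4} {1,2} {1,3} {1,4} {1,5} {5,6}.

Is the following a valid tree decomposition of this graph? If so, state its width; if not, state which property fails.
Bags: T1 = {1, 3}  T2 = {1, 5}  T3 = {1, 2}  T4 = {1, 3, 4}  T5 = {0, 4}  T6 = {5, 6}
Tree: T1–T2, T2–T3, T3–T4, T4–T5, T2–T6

A tree decomposition must satisfy three properties: every vertex lies in some bag; for every edge, both endpoints lie together in some bag; and for every vertex, the bags containing it form a connected subtree. Here bags containing vertex 3 are not connected in the tree, so the decomposition is invalid.

No — bags containing vertex 3 are not connected in the tree.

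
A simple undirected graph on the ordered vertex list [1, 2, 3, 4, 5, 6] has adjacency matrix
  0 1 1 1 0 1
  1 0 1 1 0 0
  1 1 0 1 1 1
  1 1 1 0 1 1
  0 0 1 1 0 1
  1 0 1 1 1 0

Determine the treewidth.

A width-3 tree decomposition is:
Bags: B1 = {3, 4, 5, 6}  B2 = {1, 3, 4, 6}  B3 = {1, 2, 3, 4}
Tree: B1–B2, B2–B3
Each bag holds 4 vertices, so the decomposition has width 3, which upper-bounds the treewidth. On the other hand G contains the 4-clique {1, 2, 3, 4}. A clique must lie in a single bag of any decomposition, so no decomposition can have width below 3. Combining the bounds, tw(G) = 3.

3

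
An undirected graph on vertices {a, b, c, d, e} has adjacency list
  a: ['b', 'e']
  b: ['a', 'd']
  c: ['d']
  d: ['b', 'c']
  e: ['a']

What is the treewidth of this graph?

1

A width-1 tree decomposition is:
Bags: B1 = {c, d}  B2 = {b, d}  B3 = {a, b}  B4 = {a, e}
Tree: B1–B2, B2–B3, B3–B4
Each bag holds 2 vertices, so the decomposition has width 1, which upper-bounds the treewidth. Any graph with an edge has treewidth ≥ 1, and G has the edge c–d. Combining the bounds, tw(G) = 1.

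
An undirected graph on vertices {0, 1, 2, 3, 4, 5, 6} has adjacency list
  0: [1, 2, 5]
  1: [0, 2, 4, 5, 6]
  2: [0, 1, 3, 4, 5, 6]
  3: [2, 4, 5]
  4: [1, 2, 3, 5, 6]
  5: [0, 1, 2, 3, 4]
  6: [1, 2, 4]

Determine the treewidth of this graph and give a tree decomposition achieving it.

Every bag has size at most 4, so the width is 4 − 1 = 3 and tw(G) ≤ 3. For the lower bound, the 4 vertices {0, 1, 2, 5} are pairwise adjacent, and any tree decomposition puts a clique entirely inside one bag — forcing width ≥ 3. Therefore the treewidth is 3.

Treewidth 3.
One optimal decomposition is:
Bags: B1 = {0, 1, 2, 5}  B2 = {1, 2, 4, 5}  B3 = {1, 2, 4, 6}  B4 = {2, 3, 4, 5}
Tree: B1–B2, B2–B3, B2–B4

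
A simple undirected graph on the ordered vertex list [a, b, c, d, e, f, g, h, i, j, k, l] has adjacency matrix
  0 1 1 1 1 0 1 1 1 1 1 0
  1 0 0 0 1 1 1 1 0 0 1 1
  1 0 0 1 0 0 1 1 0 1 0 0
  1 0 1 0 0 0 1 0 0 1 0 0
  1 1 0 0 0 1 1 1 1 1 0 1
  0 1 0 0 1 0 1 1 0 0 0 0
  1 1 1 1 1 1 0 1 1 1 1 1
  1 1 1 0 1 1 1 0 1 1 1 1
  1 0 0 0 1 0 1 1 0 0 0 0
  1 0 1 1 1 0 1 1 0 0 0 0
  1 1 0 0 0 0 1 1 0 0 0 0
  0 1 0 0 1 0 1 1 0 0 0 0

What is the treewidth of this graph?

4

A width-4 tree decomposition is:
Bags: B1 = {b, e, g, h, l}  B2 = {b, e, f, g, h}  B3 = {a, b, e, g, h}  B4 = {a, e, g, h, j}  B5 = {a, e, g, h, i}  B6 = {a, c, g, h, j}  B7 = {a, c, d, g, j}  B8 = {a, b, g, h, k}
Tree: B1–B2, B1–B3, B3–B4, B4–B5, B4–B6, B6–B7, B3–B8
Every bag has size at most 5, so the width is 5 − 1 = 4 and tw(G) ≤ 4. For the lower bound, the 5 vertices {a, c, d, g, j} are pairwise adjacent, and any tree decomposition puts a clique entirely inside one bag — forcing width ≥ 4. Therefore the treewidth is 4.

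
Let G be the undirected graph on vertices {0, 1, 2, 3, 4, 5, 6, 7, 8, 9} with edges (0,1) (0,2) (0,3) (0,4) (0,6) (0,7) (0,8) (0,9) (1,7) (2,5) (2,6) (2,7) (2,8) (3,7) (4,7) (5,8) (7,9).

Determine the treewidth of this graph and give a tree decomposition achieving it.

Treewidth 2.
Bags: B1 = {0, 3, 7}  B2 = {0, 4, 7}  B3 = {0, 2, 7}  B4 = {0, 1, 7}  B5 = {0, 2, 8}  B6 = {2, 5, 8}  B7 = {0, 2, 6}  B8 = {0, 7, 9}
Tree: B1–B2, B2–B3, B3–B4, B3–B5, B5–B6, B3–B7, B4–B8

The largest bag has 3 vertices, giving width 2; this decomposition certifies tw(G) ≤ 2. On the other hand G contains the 3-clique {0, 2, 8}. A clique must lie in a single bag of any decomposition, so no decomposition can have width below 2. Therefore the treewidth is 2.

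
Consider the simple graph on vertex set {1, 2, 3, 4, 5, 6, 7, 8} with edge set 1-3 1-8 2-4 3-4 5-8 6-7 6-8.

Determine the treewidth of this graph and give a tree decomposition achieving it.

Treewidth 1.
Bags: B1 = {3, 4}  B2 = {1, 3}  B3 = {1, 8}  B4 = {6, 8}  B5 = {6, 7}  B6 = {5, 8}  B7 = {2, 4}
Tree: B1–B2, B2–B3, B3–B4, B4–B5, B4–B6, B1–B7

Every bag has size at most 2, so the width is 2 − 1 = 1 and tw(G) ≤ 1. Any graph with an edge has treewidth ≥ 1, and G has the edge 4–3. Combining the bounds, tw(G) = 1.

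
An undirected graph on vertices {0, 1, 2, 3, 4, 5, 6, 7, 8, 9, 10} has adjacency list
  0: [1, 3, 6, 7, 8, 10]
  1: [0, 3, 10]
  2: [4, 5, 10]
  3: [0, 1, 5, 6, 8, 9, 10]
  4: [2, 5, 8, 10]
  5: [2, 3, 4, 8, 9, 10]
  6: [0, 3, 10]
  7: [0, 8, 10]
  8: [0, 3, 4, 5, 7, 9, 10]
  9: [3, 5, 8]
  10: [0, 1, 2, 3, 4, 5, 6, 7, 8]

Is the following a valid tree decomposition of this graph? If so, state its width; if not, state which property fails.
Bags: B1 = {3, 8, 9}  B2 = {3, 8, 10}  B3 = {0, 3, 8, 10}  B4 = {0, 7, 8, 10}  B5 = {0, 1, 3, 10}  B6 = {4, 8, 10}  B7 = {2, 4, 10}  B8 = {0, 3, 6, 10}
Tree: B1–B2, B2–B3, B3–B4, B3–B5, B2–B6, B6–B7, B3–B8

No — vertex 5 appears in no bag.

A tree decomposition must satisfy three properties: every vertex lies in some bag; for every edge, both endpoints lie together in some bag; and for every vertex, the bags containing it form a connected subtree. Here vertex 5 appears in no bag, so the decomposition is invalid.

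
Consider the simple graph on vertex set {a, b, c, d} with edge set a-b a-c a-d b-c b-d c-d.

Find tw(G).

A width-3 tree decomposition is:
Bags: B1 = {a, b, c, d}
Tree: (single bag)
With just one bag of size 4, the width is 4 − 1 = 3, so tw(G) ≤ 3. For the lower bound, the 4 vertices {a, b, c, d} are pairwise adjacent, and any tree decomposition puts a clique entirely inside one bag — forcing width ≥ 3. Therefore the treewidth is 3.

3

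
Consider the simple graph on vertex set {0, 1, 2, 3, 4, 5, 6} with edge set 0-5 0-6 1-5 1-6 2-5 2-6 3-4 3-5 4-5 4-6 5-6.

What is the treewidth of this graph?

A width-2 tree decomposition is:
Bags: B1 = {4, 5, 6}  B2 = {0, 5, 6}  B3 = {1, 5, 6}  B4 = {3, 4, 5}  B5 = {2, 5, 6}
Tree: B1–B2, B1–B3, B1–B4, B1–B5
Each bag holds 3 vertices, so the decomposition has width 2, which upper-bounds the treewidth. Conversely, {3, 4, 5} is a clique of size 3, and the vertices of any clique must share a bag in every tree decomposition; so some bag has ≥ 3 vertices and tw(G) ≥ 2. Hence tw(G) = 2 exactly.

2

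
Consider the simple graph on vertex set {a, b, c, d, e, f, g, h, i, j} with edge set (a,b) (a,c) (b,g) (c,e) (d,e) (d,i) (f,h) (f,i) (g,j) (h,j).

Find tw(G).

A width-2 tree decomposition is:
Bags: B1 = {d, e, i}  B2 = {c, e, i}  B3 = {a, c, i}  B4 = {a, b, i}  B5 = {b, g, i}  B6 = {g, i, j}  B7 = {h, i, j}  B8 = {f, h, i}
Tree: B1–B2, B2–B3, B3–B4, B4–B5, B5–B6, B6–B7, B7–B8
The largest bag has 3 vertices, giving width 2; this decomposition certifies tw(G) ≤ 2. Since i–d–e–c–a–b–g–j–h–f–i is a cycle in G, G is not acyclic. Forests are exactly the graphs of treewidth ≤ 1, so tw(G) ≥ 2. The upper and lower bounds meet at 2, so that is the treewidth.

2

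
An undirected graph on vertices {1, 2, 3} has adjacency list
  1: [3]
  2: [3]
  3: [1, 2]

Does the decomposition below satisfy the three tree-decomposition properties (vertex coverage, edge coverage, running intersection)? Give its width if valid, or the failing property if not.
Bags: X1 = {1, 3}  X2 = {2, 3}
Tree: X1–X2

Checking the three conditions: (i) the bags cover all of {1, 2, 3}; (ii) for each edge, some bag contains both endpoints; (iii) the bags containing any fixed vertex form a subtree. All hold, so the decomposition is valid with width 2 − 1 = 1.

Yes; width 1.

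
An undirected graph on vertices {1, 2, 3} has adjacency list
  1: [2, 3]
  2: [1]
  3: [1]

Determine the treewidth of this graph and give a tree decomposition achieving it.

Treewidth 1.
One such decomposition:
Bags: B1 = {1, 2}  B2 = {1, 3}
Tree: B1–B2

Each bag holds 2 vertices, so the decomposition has width 1, which upper-bounds the treewidth. Any graph with an edge has treewidth ≥ 1, and G has the edge 2–1. The upper and lower bounds meet at 1, so that is the treewidth.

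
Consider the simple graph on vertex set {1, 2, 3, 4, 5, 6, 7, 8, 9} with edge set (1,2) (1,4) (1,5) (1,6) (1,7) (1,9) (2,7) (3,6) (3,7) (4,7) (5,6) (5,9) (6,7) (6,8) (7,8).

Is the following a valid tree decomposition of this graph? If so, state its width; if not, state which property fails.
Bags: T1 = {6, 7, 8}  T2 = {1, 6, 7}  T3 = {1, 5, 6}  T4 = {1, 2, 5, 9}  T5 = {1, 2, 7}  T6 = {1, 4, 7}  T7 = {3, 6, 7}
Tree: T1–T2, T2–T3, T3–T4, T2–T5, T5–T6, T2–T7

No — bags containing vertex 2 are not connected in the tree.

A tree decomposition must satisfy three properties: every vertex lies in some bag; for every edge, both endpoints lie together in some bag; and for every vertex, the bags containing it form a connected subtree. Here bags containing vertex 2 are not connected in the tree, so the decomposition is invalid.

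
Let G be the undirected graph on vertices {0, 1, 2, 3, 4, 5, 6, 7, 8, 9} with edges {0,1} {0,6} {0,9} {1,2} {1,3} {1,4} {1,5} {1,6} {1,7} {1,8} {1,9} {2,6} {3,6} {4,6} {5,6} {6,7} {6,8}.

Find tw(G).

A width-2 tree decomposition is:
Bags: B1 = {0, 1, 6}  B2 = {1, 6, 7}  B3 = {1, 5, 6}  B4 = {1, 3, 6}  B5 = {1, 2, 6}  B6 = {1, 4, 6}  B7 = {0, 1, 9}  B8 = {1, 6, 8}
Tree: B1–B2, B2–B3, B2–B4, B1–B5, B4–B6, B1–B7, B2–B8
Each bag holds 3 vertices, so the decomposition has width 2, which upper-bounds the treewidth. Conversely, {0, 1, 9} is a clique of size 3, and the vertices of any clique must share a bag in every tree decomposition; so some bag has ≥ 3 vertices and tw(G) ≥ 2. Hence tw(G) = 2 exactly.

2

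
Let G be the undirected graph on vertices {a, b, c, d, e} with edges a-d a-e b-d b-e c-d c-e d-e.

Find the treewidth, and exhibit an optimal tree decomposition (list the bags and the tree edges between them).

The largest bag has 3 vertices, giving width 2; this decomposition certifies tw(G) ≤ 2. For the lower bound, the 3 vertices {c, d, e} are pairwise adjacent, and any tree decomposition puts a clique entirely inside one bag — forcing width ≥ 2. The upper and lower bounds meet at 2, so that is the treewidth.

Treewidth 2.
One optimal decomposition is:
Bags: B1 = {c, d, e}  B2 = {b, d, e}  B3 = {a, d, e}
Tree: B1–B2, B2–B3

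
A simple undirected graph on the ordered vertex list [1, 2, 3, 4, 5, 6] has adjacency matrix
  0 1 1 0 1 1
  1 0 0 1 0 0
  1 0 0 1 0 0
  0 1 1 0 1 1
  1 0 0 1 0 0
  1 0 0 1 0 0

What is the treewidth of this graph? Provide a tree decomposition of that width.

Treewidth 2.
One optimal decomposition is:
Bags: B1 = {1, 4, 6}  B2 = {1, 3, 4}  B3 = {1, 4, 5}  B4 = {1, 2, 4}
Tree: B1–B2, B2–B3, B3–B4

Each bag holds 3 vertices, so the decomposition has width 2, which upper-bounds the treewidth. Since 4–6–1–3–4 is a cycle in G, G is not acyclic. Forests are exactly the graphs of treewidth ≤ 1, so tw(G) ≥ 2. Combining the bounds, tw(G) = 2.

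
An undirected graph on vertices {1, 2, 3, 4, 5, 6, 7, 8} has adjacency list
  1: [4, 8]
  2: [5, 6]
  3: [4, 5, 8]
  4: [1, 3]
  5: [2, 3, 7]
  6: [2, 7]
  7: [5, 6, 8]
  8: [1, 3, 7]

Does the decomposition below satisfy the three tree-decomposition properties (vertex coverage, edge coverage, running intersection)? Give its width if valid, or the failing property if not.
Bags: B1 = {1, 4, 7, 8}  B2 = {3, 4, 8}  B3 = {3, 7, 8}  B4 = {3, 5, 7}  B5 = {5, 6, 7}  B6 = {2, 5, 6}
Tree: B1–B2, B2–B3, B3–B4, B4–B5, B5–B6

No — bags containing vertex 7 are not connected in the tree.

A tree decomposition must satisfy three properties: every vertex lies in some bag; for every edge, both endpoints lie together in some bag; and for every vertex, the bags containing it form a connected subtree. Here bags containing vertex 7 are not connected in the tree, so the decomposition is invalid.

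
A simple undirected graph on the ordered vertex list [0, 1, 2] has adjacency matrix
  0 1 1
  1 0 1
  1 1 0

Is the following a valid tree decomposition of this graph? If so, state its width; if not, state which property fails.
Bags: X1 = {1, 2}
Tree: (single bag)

No — vertex 0 appears in no bag.

A tree decomposition must satisfy three properties: every vertex lies in some bag; for every edge, both endpoints lie together in some bag; and for every vertex, the bags containing it form a connected subtree. Here vertex 0 appears in no bag, so the decomposition is invalid.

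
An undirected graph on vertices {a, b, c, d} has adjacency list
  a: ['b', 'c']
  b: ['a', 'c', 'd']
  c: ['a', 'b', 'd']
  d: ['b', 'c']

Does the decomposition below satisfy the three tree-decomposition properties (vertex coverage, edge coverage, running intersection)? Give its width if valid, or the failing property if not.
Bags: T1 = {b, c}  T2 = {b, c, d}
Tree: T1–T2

No — vertex a appears in no bag.

A tree decomposition must satisfy three properties: every vertex lies in some bag; for every edge, both endpoints lie together in some bag; and for every vertex, the bags containing it form a connected subtree. Here vertex a appears in no bag, so the decomposition is invalid.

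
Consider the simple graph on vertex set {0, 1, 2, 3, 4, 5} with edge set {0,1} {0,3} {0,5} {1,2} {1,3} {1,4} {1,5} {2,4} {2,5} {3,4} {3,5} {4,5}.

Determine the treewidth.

3

A width-3 tree decomposition is:
Bags: B1 = {1, 3, 4, 5}  B2 = {0, 1, 3, 5}  B3 = {1, 2, 4, 5}
Tree: B1–B2, B1–B3
Each bag holds 4 vertices, so the decomposition has width 3, which upper-bounds the treewidth. Conversely, {1, 2, 4, 5} is a clique of size 4, and the vertices of any clique must share a bag in every tree decomposition; so some bag has ≥ 4 vertices and tw(G) ≥ 3. Hence tw(G) = 3 exactly.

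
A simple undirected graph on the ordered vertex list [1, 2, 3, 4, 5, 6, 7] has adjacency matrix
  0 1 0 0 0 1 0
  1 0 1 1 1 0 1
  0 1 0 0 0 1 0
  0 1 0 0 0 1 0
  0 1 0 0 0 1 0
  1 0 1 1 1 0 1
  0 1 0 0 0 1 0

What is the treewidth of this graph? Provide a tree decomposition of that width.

The largest bag has 3 vertices, giving width 2; this decomposition certifies tw(G) ≤ 2. Since 2–1–6–4–2 is a cycle in G, G is not acyclic. Forests are exactly the graphs of treewidth ≤ 1, so tw(G) ≥ 2. The upper and lower bounds meet at 2, so that is the treewidth.

Treewidth 2.
Bags: B1 = {1, 2, 6}  B2 = {2, 4, 6}  B3 = {2, 6, 7}  B4 = {2, 5, 6}  B5 = {2, 3, 6}
Tree: B1–B2, B2–B3, B3–B4, B4–B5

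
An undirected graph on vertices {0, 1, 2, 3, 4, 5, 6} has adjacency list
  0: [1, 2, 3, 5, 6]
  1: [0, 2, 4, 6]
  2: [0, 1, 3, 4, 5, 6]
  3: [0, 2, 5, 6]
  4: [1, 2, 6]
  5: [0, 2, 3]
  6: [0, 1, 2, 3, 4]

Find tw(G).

3

A width-3 tree decomposition is:
Bags: B1 = {0, 1, 2, 6}  B2 = {1, 2, 4, 6}  B3 = {0, 2, 3, 6}  B4 = {0, 2, 3, 5}
Tree: B1–B2, B1–B3, B3–B4
Each bag holds 4 vertices, so the decomposition has width 3, which upper-bounds the treewidth. For the lower bound, the 4 vertices {0, 1, 2, 6} are pairwise adjacent, and any tree decomposition puts a clique entirely inside one bag — forcing width ≥ 3. Hence tw(G) = 3 exactly.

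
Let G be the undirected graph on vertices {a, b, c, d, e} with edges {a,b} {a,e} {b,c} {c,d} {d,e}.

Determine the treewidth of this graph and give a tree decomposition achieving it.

Treewidth 2.
Bags: B1 = {a, b, e}  B2 = {b, d, e}  B3 = {b, c, d}
Tree: B1–B2, B2–B3

Every bag has size at most 3, so the width is 3 − 1 = 2 and tw(G) ≤ 2. Since b–a–e–d–c–b is a cycle in G, G is not acyclic. Forests are exactly the graphs of treewidth ≤ 1, so tw(G) ≥ 2. Combining the bounds, tw(G) = 2.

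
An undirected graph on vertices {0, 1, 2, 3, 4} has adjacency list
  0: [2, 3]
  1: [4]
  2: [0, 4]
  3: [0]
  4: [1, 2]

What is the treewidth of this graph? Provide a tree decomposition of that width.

The largest bag has 2 vertices, giving width 1; this decomposition certifies tw(G) ≤ 1. G has an edge, so its treewidth is at least 1. The upper and lower bounds meet at 1, so that is the treewidth.

Treewidth 1.
One optimal decomposition is:
Bags: B1 = {0, 3}  B2 = {0, 2}  B3 = {2, 4}  B4 = {1, 4}
Tree: B1–B2, B2–B3, B3–B4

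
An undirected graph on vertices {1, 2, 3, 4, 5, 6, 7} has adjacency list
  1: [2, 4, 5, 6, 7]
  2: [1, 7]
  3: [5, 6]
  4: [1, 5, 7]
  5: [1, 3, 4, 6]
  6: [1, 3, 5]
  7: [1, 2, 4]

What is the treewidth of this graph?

2

A width-2 tree decomposition is:
Bags: B1 = {1, 4, 5}  B2 = {1, 5, 6}  B3 = {3, 5, 6}  B4 = {1, 4, 7}  B5 = {1, 2, 7}
Tree: B1–B2, B2–B3, B1–B4, B4–B5
The largest bag has 3 vertices, giving width 2; this decomposition certifies tw(G) ≤ 2. On the other hand G contains the 3-clique {1, 2, 7}. A clique must lie in a single bag of any decomposition, so no decomposition can have width below 2. Therefore the treewidth is 2.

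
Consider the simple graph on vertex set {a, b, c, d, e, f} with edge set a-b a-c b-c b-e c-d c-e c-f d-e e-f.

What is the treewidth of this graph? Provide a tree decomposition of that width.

The largest bag has 3 vertices, giving width 2; this decomposition certifies tw(G) ≤ 2. Conversely, {c, d, e} is a clique of size 3, and the vertices of any clique must share a bag in every tree decomposition; so some bag has ≥ 3 vertices and tw(G) ≥ 2. The upper and lower bounds meet at 2, so that is the treewidth.

Treewidth 2.
Bags: B1 = {b, c, e}  B2 = {c, d, e}  B3 = {c, e, f}  B4 = {a, b, c}
Tree: B1–B2, B1–B3, B1–B4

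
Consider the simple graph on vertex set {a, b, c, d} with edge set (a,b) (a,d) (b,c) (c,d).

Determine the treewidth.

A width-2 tree decomposition is:
Bags: B1 = {a, c, d}  B2 = {a, b, c}
Tree: B1–B2
Each bag holds 3 vertices, so the decomposition has width 2, which upper-bounds the treewidth. Since c–d–a–b–c is a cycle in G, G is not acyclic. Forests are exactly the graphs of treewidth ≤ 1, so tw(G) ≥ 2. Hence tw(G) = 2 exactly.

2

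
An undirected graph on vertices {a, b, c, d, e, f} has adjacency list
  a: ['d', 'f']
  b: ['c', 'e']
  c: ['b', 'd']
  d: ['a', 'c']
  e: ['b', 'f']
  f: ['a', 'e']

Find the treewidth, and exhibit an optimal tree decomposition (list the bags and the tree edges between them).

Every bag has size at most 3, so the width is 3 − 1 = 2 and tw(G) ≤ 2. The edges d–c–b–e–f–a–d form a cycle, so G is not a tree and its treewidth is at least 2. Therefore the treewidth is 2.

Treewidth 2.
One optimal decomposition is:
Bags: B1 = {b, c, d}  B2 = {b, d, e}  B3 = {d, e, f}  B4 = {a, d, f}
Tree: B1–B2, B2–B3, B3–B4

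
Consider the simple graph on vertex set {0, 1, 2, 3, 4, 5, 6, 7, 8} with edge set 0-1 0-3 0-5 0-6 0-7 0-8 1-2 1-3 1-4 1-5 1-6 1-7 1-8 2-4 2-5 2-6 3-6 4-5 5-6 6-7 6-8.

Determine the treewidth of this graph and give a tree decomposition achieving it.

Treewidth 3.
One optimal decomposition is:
Bags: B1 = {0, 1, 6, 8}  B2 = {0, 1, 6, 7}  B3 = {0, 1, 5, 6}  B4 = {1, 2, 5, 6}  B5 = {1, 2, 4, 5}  B6 = {0, 1, 3, 6}
Tree: B1–B2, B1–B3, B3–B4, B4–B5, B3–B6

The largest bag has 4 vertices, giving width 3; this decomposition certifies tw(G) ≤ 3. On the other hand G contains the 4-clique {1, 2, 4, 5}. A clique must lie in a single bag of any decomposition, so no decomposition can have width below 3. The upper and lower bounds meet at 3, so that is the treewidth.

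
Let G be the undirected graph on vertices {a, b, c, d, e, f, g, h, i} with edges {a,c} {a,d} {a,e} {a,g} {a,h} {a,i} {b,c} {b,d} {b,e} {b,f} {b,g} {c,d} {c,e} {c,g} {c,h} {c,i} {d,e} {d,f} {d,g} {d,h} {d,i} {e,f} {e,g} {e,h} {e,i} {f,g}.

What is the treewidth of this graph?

A width-4 tree decomposition is:
Bags: B1 = {a, c, d, e, g}  B2 = {a, c, d, e, i}  B3 = {b, c, d, e, g}  B4 = {a, c, d, e, h}  B5 = {b, d, e, f, g}
Tree: B1–B2, B1–B3, B1–B4, B3–B5
Every bag has size at most 5, so the width is 5 − 1 = 4 and tw(G) ≤ 4. For the lower bound, the 5 vertices {a, c, d, e, g} are pairwise adjacent, and any tree decomposition puts a clique entirely inside one bag — forcing width ≥ 4. Therefore the treewidth is 4.

4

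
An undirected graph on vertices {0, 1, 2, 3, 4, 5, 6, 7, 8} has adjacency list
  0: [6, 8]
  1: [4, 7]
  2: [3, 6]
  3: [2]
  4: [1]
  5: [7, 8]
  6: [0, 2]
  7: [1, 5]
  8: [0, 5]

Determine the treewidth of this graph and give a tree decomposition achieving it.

Each bag holds 2 vertices, so the decomposition has width 1, which upper-bounds the treewidth. Any graph with an edge has treewidth ≥ 1, and G has the edge 3–2. Combining the bounds, tw(G) = 1.

Treewidth 1.
One such decomposition:
Bags: B1 = {2, 3}  B2 = {2, 6}  B3 = {0, 6}  B4 = {0, 8}  B5 = {5, 8}  B6 = {5, 7}  B7 = {1, 7}  B8 = {1, 4}
Tree: B1–B2, B2–B3, B3–B4, B4–B5, B5–B6, B6–B7, B7–B8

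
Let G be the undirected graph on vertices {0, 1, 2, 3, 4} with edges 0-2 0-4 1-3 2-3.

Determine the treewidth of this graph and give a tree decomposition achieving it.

The largest bag has 2 vertices, giving width 1; this decomposition certifies tw(G) ≤ 1. Since G has at least one edge (e.g. 1–3), it is not an edgeless graph, so tw(G) ≥ 1. The upper and lower bounds meet at 1, so that is the treewidth.

Treewidth 1.
One optimal decomposition is:
Bags: B1 = {1, 3}  B2 = {2, 3}  B3 = {0, 2}  B4 = {0, 4}
Tree: B1–B2, B2–B3, B3–B4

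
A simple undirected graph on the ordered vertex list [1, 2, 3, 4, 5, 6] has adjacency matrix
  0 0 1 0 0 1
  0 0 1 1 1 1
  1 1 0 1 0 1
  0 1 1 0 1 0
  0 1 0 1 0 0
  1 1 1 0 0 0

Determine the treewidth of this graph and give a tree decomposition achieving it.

The largest bag has 3 vertices, giving width 2; this decomposition certifies tw(G) ≤ 2. Conversely, {1, 3, 6} is a clique of size 3, and the vertices of any clique must share a bag in every tree decomposition; so some bag has ≥ 3 vertices and tw(G) ≥ 2. Therefore the treewidth is 2.

Treewidth 2.
Bags: B1 = {1, 3, 6}  B2 = {2, 3, 6}  B3 = {2, 3, 4}  B4 = {2, 4, 5}
Tree: B1–B2, B2–B3, B3–B4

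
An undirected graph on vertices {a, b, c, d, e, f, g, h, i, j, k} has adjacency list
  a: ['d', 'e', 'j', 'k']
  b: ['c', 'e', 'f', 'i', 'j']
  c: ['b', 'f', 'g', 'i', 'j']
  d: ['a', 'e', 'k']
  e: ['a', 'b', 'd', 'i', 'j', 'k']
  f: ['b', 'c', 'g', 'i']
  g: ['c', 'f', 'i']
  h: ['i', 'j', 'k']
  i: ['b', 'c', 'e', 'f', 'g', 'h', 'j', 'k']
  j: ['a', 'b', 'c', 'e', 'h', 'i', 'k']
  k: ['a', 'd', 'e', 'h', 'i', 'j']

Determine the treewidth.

3

A width-3 tree decomposition is:
Bags: B1 = {a, e, j, k}  B2 = {a, d, e, k}  B3 = {e, i, j, k}  B4 = {b, e, i, j}  B5 = {h, i, j, k}  B6 = {b, c, i, j}  B7 = {b, c, f, i}  B8 = {c, f, g, i}
Tree: B1–B2, B1–B3, B3–B4, B3–B5, B4–B6, B6–B7, B7–B8
Each bag holds 4 vertices, so the decomposition has width 3, which upper-bounds the treewidth. For the lower bound, the 4 vertices {a, d, e, k} are pairwise adjacent, and any tree decomposition puts a clique entirely inside one bag — forcing width ≥ 3. Combining the bounds, tw(G) = 3.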